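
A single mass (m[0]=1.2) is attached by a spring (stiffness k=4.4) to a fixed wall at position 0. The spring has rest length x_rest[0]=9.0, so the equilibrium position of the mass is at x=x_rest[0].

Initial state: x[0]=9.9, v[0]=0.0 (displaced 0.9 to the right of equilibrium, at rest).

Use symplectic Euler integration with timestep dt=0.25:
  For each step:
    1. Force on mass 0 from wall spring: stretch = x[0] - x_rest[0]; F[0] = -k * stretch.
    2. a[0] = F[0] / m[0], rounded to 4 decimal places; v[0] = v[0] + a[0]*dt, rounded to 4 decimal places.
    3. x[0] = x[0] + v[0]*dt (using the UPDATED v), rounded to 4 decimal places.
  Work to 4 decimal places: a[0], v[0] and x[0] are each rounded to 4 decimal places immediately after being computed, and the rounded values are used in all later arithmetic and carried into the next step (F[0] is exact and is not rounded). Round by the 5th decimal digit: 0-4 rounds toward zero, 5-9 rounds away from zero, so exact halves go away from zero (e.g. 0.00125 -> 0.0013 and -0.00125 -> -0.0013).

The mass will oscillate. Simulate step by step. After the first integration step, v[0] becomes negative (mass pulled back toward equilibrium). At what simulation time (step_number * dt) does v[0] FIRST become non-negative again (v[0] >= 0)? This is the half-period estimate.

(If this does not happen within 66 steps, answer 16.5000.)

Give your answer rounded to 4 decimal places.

Answer: 1.7500

Derivation:
Step 0: x=[9.9000] v=[0.0000]
Step 1: x=[9.6938] v=[-0.8250]
Step 2: x=[9.3286] v=[-1.4610]
Step 3: x=[8.8881] v=[-1.7622]
Step 4: x=[8.4732] v=[-1.6596]
Step 5: x=[8.1790] v=[-1.1767]
Step 6: x=[8.0730] v=[-0.4241]
Step 7: x=[8.1794] v=[0.4257]
First v>=0 after going negative at step 7, time=1.7500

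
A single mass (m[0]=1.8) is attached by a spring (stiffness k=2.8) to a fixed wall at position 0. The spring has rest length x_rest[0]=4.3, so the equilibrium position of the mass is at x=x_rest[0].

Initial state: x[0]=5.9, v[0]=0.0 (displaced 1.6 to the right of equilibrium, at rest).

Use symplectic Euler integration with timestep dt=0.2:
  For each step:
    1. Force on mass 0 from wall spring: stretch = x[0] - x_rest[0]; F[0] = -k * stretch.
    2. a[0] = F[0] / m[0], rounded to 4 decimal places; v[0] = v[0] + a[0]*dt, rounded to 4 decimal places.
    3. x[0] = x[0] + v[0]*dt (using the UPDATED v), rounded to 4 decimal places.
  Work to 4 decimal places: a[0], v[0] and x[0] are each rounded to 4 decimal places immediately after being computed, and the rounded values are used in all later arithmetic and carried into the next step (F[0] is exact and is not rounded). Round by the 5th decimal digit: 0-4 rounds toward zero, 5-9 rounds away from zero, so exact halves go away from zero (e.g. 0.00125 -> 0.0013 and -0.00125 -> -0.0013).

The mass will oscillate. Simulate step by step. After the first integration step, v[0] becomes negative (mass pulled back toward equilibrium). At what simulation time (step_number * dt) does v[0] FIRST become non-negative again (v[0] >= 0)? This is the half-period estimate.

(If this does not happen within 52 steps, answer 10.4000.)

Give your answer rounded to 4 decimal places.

Answer: 2.6000

Derivation:
Step 0: x=[5.9000] v=[0.0000]
Step 1: x=[5.8004] v=[-0.4978]
Step 2: x=[5.6075] v=[-0.9646]
Step 3: x=[5.3332] v=[-1.3714]
Step 4: x=[4.9946] v=[-1.6928]
Step 5: x=[4.6128] v=[-1.9089]
Step 6: x=[4.2116] v=[-2.0062]
Step 7: x=[3.8159] v=[-1.9787]
Step 8: x=[3.4503] v=[-1.8281]
Step 9: x=[3.1376] v=[-1.5637]
Step 10: x=[2.8972] v=[-1.2021]
Step 11: x=[2.7441] v=[-0.7657]
Step 12: x=[2.6878] v=[-0.2816]
Step 13: x=[2.7318] v=[0.2200]
First v>=0 after going negative at step 13, time=2.6000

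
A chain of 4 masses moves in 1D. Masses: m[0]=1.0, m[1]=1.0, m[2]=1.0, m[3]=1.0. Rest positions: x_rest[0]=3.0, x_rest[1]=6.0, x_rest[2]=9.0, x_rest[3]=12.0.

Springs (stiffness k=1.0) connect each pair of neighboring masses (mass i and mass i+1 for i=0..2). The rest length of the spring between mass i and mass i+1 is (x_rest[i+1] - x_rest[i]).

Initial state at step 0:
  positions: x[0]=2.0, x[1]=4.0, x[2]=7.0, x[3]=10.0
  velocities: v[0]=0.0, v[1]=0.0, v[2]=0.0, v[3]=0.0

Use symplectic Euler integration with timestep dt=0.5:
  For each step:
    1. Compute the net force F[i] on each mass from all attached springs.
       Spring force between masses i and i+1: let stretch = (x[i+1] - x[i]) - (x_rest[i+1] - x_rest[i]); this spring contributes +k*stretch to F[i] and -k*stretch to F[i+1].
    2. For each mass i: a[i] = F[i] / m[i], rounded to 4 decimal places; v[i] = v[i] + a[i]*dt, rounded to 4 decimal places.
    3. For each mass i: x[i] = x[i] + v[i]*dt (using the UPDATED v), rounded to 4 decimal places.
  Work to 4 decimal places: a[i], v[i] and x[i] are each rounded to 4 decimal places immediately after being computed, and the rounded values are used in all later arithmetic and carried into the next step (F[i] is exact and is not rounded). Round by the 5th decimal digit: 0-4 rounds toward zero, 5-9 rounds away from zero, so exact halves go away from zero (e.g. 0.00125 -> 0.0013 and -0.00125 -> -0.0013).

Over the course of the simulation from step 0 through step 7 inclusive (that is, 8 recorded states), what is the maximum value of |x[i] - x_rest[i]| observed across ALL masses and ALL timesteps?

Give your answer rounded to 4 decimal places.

Answer: 2.2189

Derivation:
Step 0: x=[2.0000 4.0000 7.0000 10.0000] v=[0.0000 0.0000 0.0000 0.0000]
Step 1: x=[1.7500 4.2500 7.0000 10.0000] v=[-0.5000 0.5000 0.0000 0.0000]
Step 2: x=[1.3750 4.5625 7.0625 10.0000] v=[-0.7500 0.6250 0.1250 0.0000]
Step 3: x=[1.0469 4.7032 7.2344 10.0157] v=[-0.6563 0.2813 0.3438 0.0313]
Step 4: x=[0.8828 4.5626 7.4689 10.0861] v=[-0.3282 -0.2813 0.4689 0.1407]
Step 5: x=[0.8887 4.2286 7.6311 10.2522] v=[0.0117 -0.6681 0.3244 0.3321]
Step 6: x=[0.9796 3.9102 7.5980 10.5130] v=[0.1817 -0.6368 -0.0663 0.5216]
Step 7: x=[1.0531 3.7811 7.3717 10.7951] v=[0.1470 -0.2582 -0.4527 0.5641]
Max displacement = 2.2189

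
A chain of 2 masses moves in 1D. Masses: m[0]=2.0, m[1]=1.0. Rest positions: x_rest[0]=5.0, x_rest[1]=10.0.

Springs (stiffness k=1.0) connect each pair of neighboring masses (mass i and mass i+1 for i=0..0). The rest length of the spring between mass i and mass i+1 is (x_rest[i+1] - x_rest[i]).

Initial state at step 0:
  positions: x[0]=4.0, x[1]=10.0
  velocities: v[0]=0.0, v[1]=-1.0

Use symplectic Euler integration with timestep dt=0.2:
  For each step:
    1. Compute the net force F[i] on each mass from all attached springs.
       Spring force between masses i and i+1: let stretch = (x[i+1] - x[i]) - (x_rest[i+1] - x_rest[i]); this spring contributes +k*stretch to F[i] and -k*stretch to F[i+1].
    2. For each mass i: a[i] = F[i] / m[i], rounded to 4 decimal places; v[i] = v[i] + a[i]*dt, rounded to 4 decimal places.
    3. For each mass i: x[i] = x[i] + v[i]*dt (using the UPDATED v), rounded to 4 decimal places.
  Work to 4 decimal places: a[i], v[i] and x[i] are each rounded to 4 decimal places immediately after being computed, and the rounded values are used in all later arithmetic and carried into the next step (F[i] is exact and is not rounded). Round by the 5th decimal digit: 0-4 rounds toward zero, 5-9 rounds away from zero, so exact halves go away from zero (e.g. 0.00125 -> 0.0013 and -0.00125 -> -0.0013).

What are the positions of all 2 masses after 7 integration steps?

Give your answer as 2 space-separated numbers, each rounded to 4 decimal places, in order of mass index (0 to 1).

Answer: 4.2278 8.1444

Derivation:
Step 0: x=[4.0000 10.0000] v=[0.0000 -1.0000]
Step 1: x=[4.0200 9.7600] v=[0.1000 -1.2000]
Step 2: x=[4.0548 9.4904] v=[0.1740 -1.3480]
Step 3: x=[4.0983 9.2034] v=[0.2176 -1.4351]
Step 4: x=[4.1439 8.9122] v=[0.2281 -1.4561]
Step 5: x=[4.1849 8.6302] v=[0.2049 -1.4098]
Step 6: x=[4.2148 8.3704] v=[0.1494 -1.2989]
Step 7: x=[4.2278 8.1444] v=[0.0650 -1.1300]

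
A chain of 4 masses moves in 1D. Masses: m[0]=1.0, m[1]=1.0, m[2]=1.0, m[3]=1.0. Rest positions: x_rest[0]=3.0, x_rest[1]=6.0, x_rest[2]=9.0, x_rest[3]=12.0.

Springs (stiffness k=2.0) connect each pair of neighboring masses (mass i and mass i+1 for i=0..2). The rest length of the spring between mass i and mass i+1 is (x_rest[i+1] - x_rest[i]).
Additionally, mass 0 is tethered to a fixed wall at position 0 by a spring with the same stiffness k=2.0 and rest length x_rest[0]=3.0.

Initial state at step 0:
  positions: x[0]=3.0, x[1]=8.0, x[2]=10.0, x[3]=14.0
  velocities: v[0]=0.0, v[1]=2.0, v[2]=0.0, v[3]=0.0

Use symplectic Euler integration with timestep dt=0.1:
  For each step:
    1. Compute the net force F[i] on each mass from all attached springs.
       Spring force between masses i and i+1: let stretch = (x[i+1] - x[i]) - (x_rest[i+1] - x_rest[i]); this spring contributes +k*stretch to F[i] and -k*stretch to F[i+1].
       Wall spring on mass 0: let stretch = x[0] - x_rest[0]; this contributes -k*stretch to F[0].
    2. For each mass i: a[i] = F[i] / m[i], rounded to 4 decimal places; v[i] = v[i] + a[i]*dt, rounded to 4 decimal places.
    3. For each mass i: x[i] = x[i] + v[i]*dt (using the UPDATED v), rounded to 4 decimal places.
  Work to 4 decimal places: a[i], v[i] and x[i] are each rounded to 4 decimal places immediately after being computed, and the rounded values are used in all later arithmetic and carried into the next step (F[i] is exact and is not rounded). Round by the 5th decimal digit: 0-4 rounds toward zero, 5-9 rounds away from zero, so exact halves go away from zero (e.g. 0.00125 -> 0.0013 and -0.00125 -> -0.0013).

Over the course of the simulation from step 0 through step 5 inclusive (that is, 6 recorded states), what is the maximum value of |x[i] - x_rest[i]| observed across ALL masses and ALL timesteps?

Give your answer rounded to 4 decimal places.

Step 0: x=[3.0000 8.0000 10.0000 14.0000] v=[0.0000 2.0000 0.0000 0.0000]
Step 1: x=[3.0400 8.1400 10.0400 13.9800] v=[0.4000 1.4000 0.4000 -0.2000]
Step 2: x=[3.1212 8.2160 10.1208 13.9412] v=[0.8120 0.7600 0.8080 -0.3880]
Step 3: x=[3.2419 8.2282 10.2399 13.8860] v=[1.2067 0.1220 1.1911 -0.5521]
Step 4: x=[3.3975 8.1809 10.3917 13.8179] v=[1.5556 -0.4729 1.5180 -0.6813]
Step 5: x=[3.5808 8.0822 10.5678 13.7413] v=[1.8328 -0.9874 1.7611 -0.7665]
Max displacement = 2.2282

Answer: 2.2282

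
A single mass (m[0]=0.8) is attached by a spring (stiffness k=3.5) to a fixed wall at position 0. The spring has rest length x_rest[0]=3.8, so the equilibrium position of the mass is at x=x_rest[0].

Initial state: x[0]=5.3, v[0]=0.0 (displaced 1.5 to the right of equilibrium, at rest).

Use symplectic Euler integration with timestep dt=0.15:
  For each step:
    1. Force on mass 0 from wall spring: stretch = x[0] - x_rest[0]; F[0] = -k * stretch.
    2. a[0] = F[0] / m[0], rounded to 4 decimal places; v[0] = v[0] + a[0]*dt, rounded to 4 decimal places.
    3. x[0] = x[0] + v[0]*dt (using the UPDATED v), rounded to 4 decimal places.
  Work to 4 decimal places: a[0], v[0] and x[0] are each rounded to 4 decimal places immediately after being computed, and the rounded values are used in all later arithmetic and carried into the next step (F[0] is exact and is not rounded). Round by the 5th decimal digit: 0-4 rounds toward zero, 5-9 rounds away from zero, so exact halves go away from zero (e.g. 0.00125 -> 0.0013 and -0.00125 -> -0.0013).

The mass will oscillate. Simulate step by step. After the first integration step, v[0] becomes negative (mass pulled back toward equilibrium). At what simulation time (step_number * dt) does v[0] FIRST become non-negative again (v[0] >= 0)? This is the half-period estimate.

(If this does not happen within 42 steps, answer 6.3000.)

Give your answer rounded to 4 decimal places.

Answer: 1.5000

Derivation:
Step 0: x=[5.3000] v=[0.0000]
Step 1: x=[5.1523] v=[-0.9844]
Step 2: x=[4.8715] v=[-1.8718]
Step 3: x=[4.4853] v=[-2.5750]
Step 4: x=[4.0316] v=[-3.0247]
Step 5: x=[3.5551] v=[-3.1767]
Step 6: x=[3.1027] v=[-3.0160]
Step 7: x=[2.7189] v=[-2.5584]
Step 8: x=[2.4416] v=[-1.8489]
Step 9: x=[2.2980] v=[-0.9575]
Step 10: x=[2.3022] v=[0.0282]
First v>=0 after going negative at step 10, time=1.5000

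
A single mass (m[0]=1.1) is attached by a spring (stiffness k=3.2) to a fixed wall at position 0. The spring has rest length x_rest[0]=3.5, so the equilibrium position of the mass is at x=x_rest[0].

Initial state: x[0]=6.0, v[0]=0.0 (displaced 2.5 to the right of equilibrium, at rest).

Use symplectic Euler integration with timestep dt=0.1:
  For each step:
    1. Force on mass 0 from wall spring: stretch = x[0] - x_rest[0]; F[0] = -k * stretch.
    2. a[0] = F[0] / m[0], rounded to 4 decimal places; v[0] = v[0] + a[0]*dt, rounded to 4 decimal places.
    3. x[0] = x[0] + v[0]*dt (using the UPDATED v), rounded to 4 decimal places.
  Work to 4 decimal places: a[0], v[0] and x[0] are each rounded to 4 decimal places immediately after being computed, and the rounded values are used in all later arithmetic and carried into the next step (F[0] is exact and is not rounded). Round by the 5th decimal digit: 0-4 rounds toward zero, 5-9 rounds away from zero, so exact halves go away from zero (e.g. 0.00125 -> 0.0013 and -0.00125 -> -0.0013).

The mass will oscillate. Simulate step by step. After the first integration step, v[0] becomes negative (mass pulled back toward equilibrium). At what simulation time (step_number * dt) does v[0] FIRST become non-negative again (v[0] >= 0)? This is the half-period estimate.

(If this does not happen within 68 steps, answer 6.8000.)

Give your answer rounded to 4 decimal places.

Step 0: x=[6.0000] v=[0.0000]
Step 1: x=[5.9273] v=[-0.7273]
Step 2: x=[5.7840] v=[-1.4334]
Step 3: x=[5.5742] v=[-2.0978]
Step 4: x=[5.3041] v=[-2.7012]
Step 5: x=[4.9815] v=[-3.2260]
Step 6: x=[4.6158] v=[-3.6570]
Step 7: x=[4.2176] v=[-3.9816]
Step 8: x=[3.7986] v=[-4.1904]
Step 9: x=[3.3709] v=[-4.2773]
Step 10: x=[2.9469] v=[-4.2397]
Step 11: x=[2.5390] v=[-4.0788]
Step 12: x=[2.1591] v=[-3.7992]
Step 13: x=[1.8182] v=[-3.4091]
Step 14: x=[1.5262] v=[-2.9199]
Step 15: x=[1.2916] v=[-2.3457]
Step 16: x=[1.1213] v=[-1.7033]
Step 17: x=[1.0202] v=[-1.0113]
Step 18: x=[0.9912] v=[-0.2899]
Step 19: x=[1.0352] v=[0.4399]
First v>=0 after going negative at step 19, time=1.9000

Answer: 1.9000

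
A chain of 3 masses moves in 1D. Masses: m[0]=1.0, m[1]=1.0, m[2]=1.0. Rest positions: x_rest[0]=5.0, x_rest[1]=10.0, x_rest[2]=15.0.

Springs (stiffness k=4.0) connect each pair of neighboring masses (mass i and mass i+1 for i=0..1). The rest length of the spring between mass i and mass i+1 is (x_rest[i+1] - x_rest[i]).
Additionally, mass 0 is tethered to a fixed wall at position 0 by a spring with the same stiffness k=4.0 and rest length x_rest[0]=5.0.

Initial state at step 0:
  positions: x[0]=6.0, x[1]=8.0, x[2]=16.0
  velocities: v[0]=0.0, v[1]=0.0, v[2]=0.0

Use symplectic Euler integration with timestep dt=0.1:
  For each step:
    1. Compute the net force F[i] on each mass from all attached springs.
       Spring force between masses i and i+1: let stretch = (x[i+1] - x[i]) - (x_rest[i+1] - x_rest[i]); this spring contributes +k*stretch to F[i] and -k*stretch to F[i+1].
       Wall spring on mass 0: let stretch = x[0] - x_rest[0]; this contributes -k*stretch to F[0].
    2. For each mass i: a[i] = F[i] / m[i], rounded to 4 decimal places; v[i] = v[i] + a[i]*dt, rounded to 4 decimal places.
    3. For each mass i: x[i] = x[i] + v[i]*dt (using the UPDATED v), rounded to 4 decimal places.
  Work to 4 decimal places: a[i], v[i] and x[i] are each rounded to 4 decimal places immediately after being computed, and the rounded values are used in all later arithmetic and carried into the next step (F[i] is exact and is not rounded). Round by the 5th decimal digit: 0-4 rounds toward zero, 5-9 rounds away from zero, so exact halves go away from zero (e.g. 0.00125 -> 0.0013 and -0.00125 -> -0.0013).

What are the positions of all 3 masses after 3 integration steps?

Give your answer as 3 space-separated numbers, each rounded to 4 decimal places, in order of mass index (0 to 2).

Answer: 5.1490 9.2919 15.3502

Derivation:
Step 0: x=[6.0000 8.0000 16.0000] v=[0.0000 0.0000 0.0000]
Step 1: x=[5.8400 8.2400 15.8800] v=[-1.6000 2.4000 -1.2000]
Step 2: x=[5.5424 8.6896 15.6544] v=[-2.9760 4.4960 -2.2560]
Step 3: x=[5.1490 9.2919 15.3502] v=[-3.9341 6.0230 -3.0419]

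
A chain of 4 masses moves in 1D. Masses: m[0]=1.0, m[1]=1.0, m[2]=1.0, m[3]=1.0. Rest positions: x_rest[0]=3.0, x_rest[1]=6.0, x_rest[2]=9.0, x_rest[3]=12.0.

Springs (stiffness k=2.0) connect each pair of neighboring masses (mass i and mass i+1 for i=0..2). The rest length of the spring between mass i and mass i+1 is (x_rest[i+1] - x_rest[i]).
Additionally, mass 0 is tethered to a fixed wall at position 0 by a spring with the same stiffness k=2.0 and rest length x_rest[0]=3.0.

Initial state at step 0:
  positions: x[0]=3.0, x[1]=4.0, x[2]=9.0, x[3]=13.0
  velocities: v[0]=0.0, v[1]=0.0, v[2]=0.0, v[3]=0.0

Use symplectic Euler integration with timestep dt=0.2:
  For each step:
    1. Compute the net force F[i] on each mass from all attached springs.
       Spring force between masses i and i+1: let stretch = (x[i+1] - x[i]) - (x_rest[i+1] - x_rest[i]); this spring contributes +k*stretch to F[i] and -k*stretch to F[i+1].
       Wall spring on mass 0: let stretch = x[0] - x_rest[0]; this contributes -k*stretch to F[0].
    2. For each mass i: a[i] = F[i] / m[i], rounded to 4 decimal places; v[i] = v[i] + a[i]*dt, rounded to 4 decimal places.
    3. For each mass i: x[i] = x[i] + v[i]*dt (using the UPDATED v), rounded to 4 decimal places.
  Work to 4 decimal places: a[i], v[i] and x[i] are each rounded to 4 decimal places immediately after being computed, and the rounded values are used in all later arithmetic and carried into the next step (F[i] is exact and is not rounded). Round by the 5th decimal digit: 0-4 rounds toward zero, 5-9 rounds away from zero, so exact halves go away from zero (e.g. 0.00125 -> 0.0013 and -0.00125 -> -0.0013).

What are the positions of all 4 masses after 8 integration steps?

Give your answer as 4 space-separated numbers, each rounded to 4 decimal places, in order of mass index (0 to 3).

Step 0: x=[3.0000 4.0000 9.0000 13.0000] v=[0.0000 0.0000 0.0000 0.0000]
Step 1: x=[2.8400 4.3200 8.9200 12.9200] v=[-0.8000 1.6000 -0.4000 -0.4000]
Step 2: x=[2.5712 4.8896 8.7920 12.7600] v=[-1.3440 2.8480 -0.6400 -0.8000]
Step 3: x=[2.2822 5.5859 8.6692 12.5226] v=[-1.4451 3.4816 -0.6138 -1.1872]
Step 4: x=[2.0749 6.2646 8.6080 12.2169] v=[-1.0365 3.3934 -0.3058 -1.5286]
Step 5: x=[2.0368 6.7956 8.6481 11.8625] v=[-0.1906 2.6549 0.2004 -1.7722]
Step 6: x=[2.2164 7.0941 8.7971 11.4909] v=[0.8982 1.4924 0.7452 -1.8580]
Step 7: x=[2.6089 7.1386 9.0254 11.1438] v=[1.9627 0.2225 1.1415 -1.7355]
Step 8: x=[3.1551 6.9717 9.2722 10.8672] v=[2.7310 -0.8347 1.2341 -1.3829]

Answer: 3.1551 6.9717 9.2722 10.8672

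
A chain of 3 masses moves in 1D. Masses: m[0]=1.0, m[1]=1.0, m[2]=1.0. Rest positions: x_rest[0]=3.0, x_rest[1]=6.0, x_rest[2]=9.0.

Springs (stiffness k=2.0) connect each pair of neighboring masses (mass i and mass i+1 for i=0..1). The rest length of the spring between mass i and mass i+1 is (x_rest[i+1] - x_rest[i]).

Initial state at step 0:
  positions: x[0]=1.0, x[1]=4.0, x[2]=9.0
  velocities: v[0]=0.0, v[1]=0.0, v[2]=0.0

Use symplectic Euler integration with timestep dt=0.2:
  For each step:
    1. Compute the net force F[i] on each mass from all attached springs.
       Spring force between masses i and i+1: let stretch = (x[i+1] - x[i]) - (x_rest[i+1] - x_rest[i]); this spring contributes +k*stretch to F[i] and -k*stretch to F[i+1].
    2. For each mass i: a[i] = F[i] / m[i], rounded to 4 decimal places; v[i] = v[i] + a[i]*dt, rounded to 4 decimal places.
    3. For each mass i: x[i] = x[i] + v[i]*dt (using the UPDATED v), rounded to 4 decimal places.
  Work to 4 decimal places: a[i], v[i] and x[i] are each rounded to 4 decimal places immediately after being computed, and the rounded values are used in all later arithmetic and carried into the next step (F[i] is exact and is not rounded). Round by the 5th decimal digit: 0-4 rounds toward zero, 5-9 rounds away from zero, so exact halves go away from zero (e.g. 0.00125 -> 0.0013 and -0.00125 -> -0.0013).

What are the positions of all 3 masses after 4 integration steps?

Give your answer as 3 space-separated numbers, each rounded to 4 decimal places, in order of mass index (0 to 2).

Step 0: x=[1.0000 4.0000 9.0000] v=[0.0000 0.0000 0.0000]
Step 1: x=[1.0000 4.1600 8.8400] v=[0.0000 0.8000 -0.8000]
Step 2: x=[1.0128 4.4416 8.5456] v=[0.0640 1.4080 -1.4720]
Step 3: x=[1.0599 4.7772 8.1629] v=[0.2355 1.6781 -1.9136]
Step 4: x=[1.1644 5.0863 7.7493] v=[0.5224 1.5455 -2.0679]

Answer: 1.1644 5.0863 7.7493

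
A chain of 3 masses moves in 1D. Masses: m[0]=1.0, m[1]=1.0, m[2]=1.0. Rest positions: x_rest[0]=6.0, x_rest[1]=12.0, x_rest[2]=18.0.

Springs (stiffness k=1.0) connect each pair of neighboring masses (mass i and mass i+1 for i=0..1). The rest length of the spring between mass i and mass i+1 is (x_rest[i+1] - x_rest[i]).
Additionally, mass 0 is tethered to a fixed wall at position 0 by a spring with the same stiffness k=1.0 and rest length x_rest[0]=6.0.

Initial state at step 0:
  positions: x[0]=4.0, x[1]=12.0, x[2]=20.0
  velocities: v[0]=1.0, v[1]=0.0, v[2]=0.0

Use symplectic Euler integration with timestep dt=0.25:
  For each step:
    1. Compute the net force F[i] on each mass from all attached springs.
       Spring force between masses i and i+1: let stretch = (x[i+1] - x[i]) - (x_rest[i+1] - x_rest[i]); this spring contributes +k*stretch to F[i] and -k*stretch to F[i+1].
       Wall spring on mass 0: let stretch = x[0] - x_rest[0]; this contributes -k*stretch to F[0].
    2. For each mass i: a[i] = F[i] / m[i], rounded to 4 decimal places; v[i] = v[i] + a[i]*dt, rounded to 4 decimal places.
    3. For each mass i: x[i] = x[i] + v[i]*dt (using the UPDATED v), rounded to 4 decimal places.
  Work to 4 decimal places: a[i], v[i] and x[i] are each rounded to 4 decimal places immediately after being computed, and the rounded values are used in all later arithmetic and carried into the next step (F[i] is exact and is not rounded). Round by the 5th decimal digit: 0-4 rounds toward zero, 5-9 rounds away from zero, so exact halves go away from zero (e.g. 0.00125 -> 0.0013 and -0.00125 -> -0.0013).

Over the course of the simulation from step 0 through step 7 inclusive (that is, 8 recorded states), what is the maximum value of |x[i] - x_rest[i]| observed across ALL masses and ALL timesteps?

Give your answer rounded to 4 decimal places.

Step 0: x=[4.0000 12.0000 20.0000] v=[1.0000 0.0000 0.0000]
Step 1: x=[4.5000 12.0000 19.8750] v=[2.0000 0.0000 -0.5000]
Step 2: x=[5.1875 12.0235 19.6328] v=[2.7500 0.0938 -0.9688]
Step 3: x=[5.9780 12.0953 19.2900] v=[3.1621 0.2871 -1.3711]
Step 4: x=[6.7772 12.2344 18.8726] v=[3.1969 0.5565 -1.6698]
Step 5: x=[7.4939 12.4474 18.4153] v=[2.8669 0.8518 -1.8294]
Step 6: x=[8.0519 12.7238 17.9600] v=[2.2318 1.1054 -1.8214]
Step 7: x=[8.3986 13.0354 17.5524] v=[1.3868 1.2465 -1.6305]
Max displacement = 2.3986

Answer: 2.3986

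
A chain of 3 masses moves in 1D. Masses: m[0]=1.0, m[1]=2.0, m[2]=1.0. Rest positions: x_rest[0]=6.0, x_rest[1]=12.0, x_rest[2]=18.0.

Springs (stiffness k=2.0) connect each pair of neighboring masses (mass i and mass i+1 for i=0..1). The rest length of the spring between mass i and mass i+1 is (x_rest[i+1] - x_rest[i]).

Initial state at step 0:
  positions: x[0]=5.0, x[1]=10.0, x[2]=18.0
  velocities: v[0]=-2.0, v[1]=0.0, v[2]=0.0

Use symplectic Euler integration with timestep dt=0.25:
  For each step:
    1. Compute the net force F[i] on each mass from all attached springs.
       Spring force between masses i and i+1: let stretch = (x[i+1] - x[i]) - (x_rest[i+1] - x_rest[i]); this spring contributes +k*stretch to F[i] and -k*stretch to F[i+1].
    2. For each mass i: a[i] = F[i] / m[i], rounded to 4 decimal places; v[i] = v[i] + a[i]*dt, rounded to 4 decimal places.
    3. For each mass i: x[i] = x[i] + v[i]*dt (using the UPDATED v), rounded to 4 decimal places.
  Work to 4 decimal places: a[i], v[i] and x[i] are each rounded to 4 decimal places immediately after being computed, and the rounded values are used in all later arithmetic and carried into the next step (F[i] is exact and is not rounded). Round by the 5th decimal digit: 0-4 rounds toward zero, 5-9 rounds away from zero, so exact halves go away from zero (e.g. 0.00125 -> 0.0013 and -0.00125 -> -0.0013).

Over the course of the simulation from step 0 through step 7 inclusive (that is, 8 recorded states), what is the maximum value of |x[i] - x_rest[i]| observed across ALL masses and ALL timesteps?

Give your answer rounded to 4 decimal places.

Step 0: x=[5.0000 10.0000 18.0000] v=[-2.0000 0.0000 0.0000]
Step 1: x=[4.3750 10.1875 17.7500] v=[-2.5000 0.7500 -1.0000]
Step 2: x=[3.7266 10.4844 17.3047] v=[-2.5938 1.1875 -1.7813]
Step 3: x=[3.1729 10.7852 16.7568] v=[-2.2149 1.2031 -2.1915]
Step 4: x=[2.8207 10.9834 16.2125] v=[-1.4088 0.7929 -2.1773]
Step 5: x=[2.7388 10.9983 15.7645] v=[-0.3275 0.0595 -1.7919]
Step 6: x=[2.9394 10.7949 15.4708] v=[0.8023 -0.8138 -1.1750]
Step 7: x=[3.3719 10.3927 15.3426] v=[1.7301 -1.6087 -0.5130]
Max displacement = 3.2612

Answer: 3.2612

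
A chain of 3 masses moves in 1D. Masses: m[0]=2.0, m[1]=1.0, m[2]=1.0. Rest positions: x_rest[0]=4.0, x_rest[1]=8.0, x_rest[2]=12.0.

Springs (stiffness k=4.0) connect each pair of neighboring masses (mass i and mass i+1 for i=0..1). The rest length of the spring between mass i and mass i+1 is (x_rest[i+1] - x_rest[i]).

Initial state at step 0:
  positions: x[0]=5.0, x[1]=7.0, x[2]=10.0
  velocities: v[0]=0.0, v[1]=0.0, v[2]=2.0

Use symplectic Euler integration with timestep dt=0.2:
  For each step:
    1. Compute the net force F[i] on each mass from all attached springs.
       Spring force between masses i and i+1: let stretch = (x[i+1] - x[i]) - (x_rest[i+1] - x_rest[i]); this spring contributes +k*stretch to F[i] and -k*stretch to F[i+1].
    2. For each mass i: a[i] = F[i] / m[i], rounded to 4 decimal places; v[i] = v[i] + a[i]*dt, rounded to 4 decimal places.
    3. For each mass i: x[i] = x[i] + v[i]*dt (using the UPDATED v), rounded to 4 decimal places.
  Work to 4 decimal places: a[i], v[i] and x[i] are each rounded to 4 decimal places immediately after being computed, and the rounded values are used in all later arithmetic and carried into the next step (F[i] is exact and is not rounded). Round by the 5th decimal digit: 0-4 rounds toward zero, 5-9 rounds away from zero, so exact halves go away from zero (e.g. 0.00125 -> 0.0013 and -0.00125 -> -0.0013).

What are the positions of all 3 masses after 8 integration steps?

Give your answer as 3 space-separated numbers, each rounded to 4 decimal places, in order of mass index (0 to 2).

Step 0: x=[5.0000 7.0000 10.0000] v=[0.0000 0.0000 2.0000]
Step 1: x=[4.8400 7.1600 10.5600] v=[-0.8000 0.8000 2.8000]
Step 2: x=[4.5456 7.4928 11.2160] v=[-1.4720 1.6640 3.2800]
Step 3: x=[4.1670 7.9498 11.9163] v=[-1.8931 2.2848 3.5014]
Step 4: x=[3.7710 8.4362 12.6219] v=[-1.9800 2.4318 3.5282]
Step 5: x=[3.4282 8.8458 13.2978] v=[-1.7139 2.0482 3.3796]
Step 6: x=[3.1988 9.1009 13.9014] v=[-1.1469 1.2757 3.0180]
Step 7: x=[3.1216 9.1798 14.3769] v=[-0.3861 0.3944 2.3776]
Step 8: x=[3.2090 9.1209 14.6609] v=[0.4372 -0.2945 1.4199]

Answer: 3.2090 9.1209 14.6609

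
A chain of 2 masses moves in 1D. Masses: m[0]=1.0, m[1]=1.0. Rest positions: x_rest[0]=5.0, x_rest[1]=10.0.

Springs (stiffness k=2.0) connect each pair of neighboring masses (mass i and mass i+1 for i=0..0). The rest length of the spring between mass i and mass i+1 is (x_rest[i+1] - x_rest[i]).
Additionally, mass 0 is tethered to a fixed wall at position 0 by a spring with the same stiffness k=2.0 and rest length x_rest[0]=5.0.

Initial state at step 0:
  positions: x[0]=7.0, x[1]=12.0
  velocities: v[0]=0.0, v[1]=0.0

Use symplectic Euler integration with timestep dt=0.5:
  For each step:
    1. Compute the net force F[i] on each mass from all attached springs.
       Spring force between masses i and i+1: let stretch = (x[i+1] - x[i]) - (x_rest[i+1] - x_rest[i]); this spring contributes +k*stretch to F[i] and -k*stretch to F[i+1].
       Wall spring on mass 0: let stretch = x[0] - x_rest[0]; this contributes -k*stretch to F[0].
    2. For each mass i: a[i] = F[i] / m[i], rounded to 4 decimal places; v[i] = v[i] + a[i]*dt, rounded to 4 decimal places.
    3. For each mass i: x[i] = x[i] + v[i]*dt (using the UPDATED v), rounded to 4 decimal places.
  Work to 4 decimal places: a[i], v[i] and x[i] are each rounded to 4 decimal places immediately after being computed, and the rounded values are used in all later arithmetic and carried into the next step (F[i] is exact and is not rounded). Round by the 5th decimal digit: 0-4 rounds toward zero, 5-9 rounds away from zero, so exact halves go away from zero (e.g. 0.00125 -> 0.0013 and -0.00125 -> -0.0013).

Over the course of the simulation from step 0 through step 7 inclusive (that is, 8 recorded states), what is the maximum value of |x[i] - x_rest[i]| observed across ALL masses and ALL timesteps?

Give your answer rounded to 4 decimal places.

Answer: 2.2812

Derivation:
Step 0: x=[7.0000 12.0000] v=[0.0000 0.0000]
Step 1: x=[6.0000 12.0000] v=[-2.0000 0.0000]
Step 2: x=[5.0000 11.5000] v=[-2.0000 -1.0000]
Step 3: x=[4.7500 10.2500] v=[-0.5000 -2.5000]
Step 4: x=[4.8750 8.7500] v=[0.2500 -3.0000]
Step 5: x=[4.5000 7.8125] v=[-0.7500 -1.8750]
Step 6: x=[3.5313 7.7188] v=[-1.9375 -0.1875]
Step 7: x=[2.8907 8.0313] v=[-1.2813 0.6250]
Max displacement = 2.2812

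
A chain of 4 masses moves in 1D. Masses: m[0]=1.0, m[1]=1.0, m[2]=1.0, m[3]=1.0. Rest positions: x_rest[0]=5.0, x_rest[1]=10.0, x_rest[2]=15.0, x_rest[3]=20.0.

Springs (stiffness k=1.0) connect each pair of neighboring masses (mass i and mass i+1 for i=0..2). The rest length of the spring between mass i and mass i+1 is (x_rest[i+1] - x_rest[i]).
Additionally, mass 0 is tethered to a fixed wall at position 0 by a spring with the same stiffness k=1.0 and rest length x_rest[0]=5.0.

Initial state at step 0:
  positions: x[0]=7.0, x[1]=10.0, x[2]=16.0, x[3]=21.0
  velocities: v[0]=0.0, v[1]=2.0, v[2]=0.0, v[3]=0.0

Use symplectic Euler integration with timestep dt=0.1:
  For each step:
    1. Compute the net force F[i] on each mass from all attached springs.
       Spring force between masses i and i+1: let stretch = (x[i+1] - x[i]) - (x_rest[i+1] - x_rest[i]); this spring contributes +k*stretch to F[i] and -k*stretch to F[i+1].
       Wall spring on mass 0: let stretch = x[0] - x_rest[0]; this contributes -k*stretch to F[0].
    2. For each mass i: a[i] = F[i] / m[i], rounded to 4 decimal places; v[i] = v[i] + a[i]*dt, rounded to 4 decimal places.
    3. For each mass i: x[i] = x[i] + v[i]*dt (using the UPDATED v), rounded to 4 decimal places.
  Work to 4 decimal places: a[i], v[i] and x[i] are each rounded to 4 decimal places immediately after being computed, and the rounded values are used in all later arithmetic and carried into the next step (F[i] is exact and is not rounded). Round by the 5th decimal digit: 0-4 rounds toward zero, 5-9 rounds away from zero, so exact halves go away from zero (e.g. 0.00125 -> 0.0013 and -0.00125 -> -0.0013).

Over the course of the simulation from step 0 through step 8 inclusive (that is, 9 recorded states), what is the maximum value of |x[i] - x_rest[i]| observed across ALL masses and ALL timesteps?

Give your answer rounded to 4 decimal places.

Step 0: x=[7.0000 10.0000 16.0000 21.0000] v=[0.0000 2.0000 0.0000 0.0000]
Step 1: x=[6.9600 10.2300 15.9900 21.0000] v=[-0.4000 2.3000 -0.1000 0.0000]
Step 2: x=[6.8831 10.4849 15.9725 20.9999] v=[-0.7690 2.5490 -0.1750 -0.0010]
Step 3: x=[6.7734 10.7587 15.9504 20.9995] v=[-1.0971 2.7376 -0.2210 -0.0037]
Step 4: x=[6.6358 11.0445 15.9269 20.9986] v=[-1.3759 2.8582 -0.2353 -0.0086]
Step 5: x=[6.4759 11.3351 15.9053 20.9970] v=[-1.5986 2.9056 -0.2164 -0.0158]
Step 6: x=[6.2999 11.6228 15.8889 20.9945] v=[-1.7603 2.8767 -0.1643 -0.0250]
Step 7: x=[6.1141 11.8999 15.8809 20.9909] v=[-1.8580 2.7710 -0.0804 -0.0356]
Step 8: x=[5.9250 12.1590 15.8842 20.9862] v=[-1.8908 2.5905 0.0325 -0.0466]
Max displacement = 2.1590

Answer: 2.1590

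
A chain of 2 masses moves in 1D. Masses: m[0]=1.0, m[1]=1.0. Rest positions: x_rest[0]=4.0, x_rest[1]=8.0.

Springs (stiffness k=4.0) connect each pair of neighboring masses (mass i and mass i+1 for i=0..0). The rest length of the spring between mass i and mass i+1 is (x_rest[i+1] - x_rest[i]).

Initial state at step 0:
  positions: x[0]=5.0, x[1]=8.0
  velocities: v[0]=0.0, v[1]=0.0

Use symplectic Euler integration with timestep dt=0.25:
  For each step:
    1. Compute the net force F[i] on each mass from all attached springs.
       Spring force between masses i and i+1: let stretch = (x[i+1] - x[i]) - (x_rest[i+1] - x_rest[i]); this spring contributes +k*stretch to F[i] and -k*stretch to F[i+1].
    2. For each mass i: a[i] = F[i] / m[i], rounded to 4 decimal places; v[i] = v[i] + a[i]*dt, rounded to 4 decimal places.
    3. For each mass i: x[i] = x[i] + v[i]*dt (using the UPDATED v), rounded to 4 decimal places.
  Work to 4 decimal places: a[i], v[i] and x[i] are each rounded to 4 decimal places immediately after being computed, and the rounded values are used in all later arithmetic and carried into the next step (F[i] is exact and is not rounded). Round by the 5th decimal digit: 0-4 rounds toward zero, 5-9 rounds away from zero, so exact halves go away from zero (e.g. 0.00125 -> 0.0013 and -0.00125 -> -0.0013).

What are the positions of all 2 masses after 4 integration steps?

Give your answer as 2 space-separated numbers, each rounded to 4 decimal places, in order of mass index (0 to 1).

Answer: 3.9688 9.0313

Derivation:
Step 0: x=[5.0000 8.0000] v=[0.0000 0.0000]
Step 1: x=[4.7500 8.2500] v=[-1.0000 1.0000]
Step 2: x=[4.3750 8.6250] v=[-1.5000 1.5000]
Step 3: x=[4.0625 8.9375] v=[-1.2500 1.2500]
Step 4: x=[3.9688 9.0313] v=[-0.3750 0.3750]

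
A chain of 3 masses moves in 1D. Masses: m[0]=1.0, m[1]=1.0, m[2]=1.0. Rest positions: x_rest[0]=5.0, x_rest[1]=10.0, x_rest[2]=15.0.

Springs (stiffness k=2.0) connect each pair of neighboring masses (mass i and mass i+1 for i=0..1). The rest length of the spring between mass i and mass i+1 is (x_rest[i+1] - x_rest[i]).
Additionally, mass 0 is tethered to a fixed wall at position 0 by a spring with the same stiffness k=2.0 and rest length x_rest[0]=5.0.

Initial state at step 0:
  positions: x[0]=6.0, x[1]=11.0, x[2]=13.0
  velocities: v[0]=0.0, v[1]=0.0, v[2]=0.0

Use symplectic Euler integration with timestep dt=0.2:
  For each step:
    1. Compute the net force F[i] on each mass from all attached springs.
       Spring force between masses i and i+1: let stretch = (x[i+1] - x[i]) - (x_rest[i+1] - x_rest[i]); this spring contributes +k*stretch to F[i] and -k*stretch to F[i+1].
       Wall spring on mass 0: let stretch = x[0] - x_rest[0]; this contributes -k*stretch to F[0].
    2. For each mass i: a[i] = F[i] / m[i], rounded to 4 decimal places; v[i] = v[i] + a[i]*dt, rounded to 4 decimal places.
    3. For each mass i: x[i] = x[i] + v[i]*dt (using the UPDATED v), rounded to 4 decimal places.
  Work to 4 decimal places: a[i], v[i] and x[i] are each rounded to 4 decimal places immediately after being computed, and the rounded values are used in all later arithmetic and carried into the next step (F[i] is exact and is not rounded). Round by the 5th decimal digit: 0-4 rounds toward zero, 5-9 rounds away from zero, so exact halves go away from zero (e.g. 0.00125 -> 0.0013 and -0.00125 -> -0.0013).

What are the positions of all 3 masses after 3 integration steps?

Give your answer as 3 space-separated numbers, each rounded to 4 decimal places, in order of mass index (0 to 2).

Answer: 5.4931 9.8042 14.2552

Derivation:
Step 0: x=[6.0000 11.0000 13.0000] v=[0.0000 0.0000 0.0000]
Step 1: x=[5.9200 10.7600 13.2400] v=[-0.4000 -1.2000 1.2000]
Step 2: x=[5.7536 10.3312 13.6816] v=[-0.8320 -2.1440 2.2080]
Step 3: x=[5.4931 9.8042 14.2552] v=[-1.3024 -2.6349 2.8678]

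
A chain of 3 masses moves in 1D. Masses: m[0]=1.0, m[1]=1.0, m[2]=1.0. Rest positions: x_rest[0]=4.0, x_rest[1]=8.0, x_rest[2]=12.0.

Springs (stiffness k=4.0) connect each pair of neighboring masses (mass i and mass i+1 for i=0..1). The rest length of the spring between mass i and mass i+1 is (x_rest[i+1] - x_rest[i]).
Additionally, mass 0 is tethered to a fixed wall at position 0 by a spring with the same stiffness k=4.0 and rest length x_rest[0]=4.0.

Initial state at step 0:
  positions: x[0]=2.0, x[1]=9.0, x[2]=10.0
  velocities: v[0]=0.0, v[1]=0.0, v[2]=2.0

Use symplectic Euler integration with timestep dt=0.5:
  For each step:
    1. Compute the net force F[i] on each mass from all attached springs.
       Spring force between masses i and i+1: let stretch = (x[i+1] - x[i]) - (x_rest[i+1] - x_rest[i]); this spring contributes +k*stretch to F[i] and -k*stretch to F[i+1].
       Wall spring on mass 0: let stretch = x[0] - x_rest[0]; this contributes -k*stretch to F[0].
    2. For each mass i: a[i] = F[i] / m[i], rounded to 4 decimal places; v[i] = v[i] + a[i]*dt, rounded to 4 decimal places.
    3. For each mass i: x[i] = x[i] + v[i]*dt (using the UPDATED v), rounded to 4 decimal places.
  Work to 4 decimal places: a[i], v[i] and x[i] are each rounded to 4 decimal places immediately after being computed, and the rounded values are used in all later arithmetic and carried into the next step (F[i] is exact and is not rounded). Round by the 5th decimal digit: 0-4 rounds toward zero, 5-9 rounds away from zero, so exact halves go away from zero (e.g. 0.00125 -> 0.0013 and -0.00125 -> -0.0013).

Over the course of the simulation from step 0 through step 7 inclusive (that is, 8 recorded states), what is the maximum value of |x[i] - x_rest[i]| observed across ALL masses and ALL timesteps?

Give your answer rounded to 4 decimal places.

Step 0: x=[2.0000 9.0000 10.0000] v=[0.0000 0.0000 2.0000]
Step 1: x=[7.0000 3.0000 14.0000] v=[10.0000 -12.0000 8.0000]
Step 2: x=[1.0000 12.0000 11.0000] v=[-12.0000 18.0000 -6.0000]
Step 3: x=[5.0000 9.0000 13.0000] v=[8.0000 -6.0000 4.0000]
Step 4: x=[8.0000 6.0000 15.0000] v=[6.0000 -6.0000 4.0000]
Step 5: x=[1.0000 14.0000 12.0000] v=[-14.0000 16.0000 -6.0000]
Step 6: x=[6.0000 7.0000 15.0000] v=[10.0000 -14.0000 6.0000]
Step 7: x=[6.0000 7.0000 14.0000] v=[0.0000 0.0000 -2.0000]
Max displacement = 6.0000

Answer: 6.0000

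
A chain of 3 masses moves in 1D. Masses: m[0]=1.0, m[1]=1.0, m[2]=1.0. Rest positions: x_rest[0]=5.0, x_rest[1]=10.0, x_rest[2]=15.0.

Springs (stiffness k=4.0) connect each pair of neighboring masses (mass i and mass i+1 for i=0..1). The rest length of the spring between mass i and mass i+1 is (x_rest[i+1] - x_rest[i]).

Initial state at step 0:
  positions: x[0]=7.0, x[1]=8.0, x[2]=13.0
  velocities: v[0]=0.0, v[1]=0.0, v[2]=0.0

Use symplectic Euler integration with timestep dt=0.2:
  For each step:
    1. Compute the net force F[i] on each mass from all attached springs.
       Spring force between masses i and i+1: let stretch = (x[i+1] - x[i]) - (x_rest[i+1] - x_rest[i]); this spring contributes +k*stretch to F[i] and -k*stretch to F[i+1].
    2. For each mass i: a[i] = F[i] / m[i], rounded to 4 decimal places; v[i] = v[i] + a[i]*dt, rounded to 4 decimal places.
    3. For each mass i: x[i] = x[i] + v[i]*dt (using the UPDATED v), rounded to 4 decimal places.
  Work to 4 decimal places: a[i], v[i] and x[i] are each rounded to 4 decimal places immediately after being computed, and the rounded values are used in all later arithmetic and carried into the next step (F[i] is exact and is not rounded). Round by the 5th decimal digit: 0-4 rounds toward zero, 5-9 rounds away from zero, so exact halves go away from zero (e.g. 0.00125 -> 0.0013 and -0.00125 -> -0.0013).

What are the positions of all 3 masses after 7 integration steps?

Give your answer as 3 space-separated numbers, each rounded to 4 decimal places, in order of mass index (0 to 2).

Step 0: x=[7.0000 8.0000 13.0000] v=[0.0000 0.0000 0.0000]
Step 1: x=[6.3600 8.6400 13.0000] v=[-3.2000 3.2000 0.0000]
Step 2: x=[5.2848 9.6128 13.1024] v=[-5.3760 4.8640 0.5120]
Step 3: x=[4.1021 10.4515 13.4465] v=[-5.9136 4.1933 1.7203]
Step 4: x=[3.1353 10.7535 14.1114] v=[-4.8341 1.5098 3.3243]
Step 5: x=[2.5874 10.3738 15.0390] v=[-2.7395 -1.8984 4.6380]
Step 6: x=[2.4853 9.4947 16.0202] v=[-0.5104 -4.3954 4.9058]
Step 7: x=[2.7047 8.5382 16.7573] v=[1.0971 -4.7825 3.6854]

Answer: 2.7047 8.5382 16.7573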